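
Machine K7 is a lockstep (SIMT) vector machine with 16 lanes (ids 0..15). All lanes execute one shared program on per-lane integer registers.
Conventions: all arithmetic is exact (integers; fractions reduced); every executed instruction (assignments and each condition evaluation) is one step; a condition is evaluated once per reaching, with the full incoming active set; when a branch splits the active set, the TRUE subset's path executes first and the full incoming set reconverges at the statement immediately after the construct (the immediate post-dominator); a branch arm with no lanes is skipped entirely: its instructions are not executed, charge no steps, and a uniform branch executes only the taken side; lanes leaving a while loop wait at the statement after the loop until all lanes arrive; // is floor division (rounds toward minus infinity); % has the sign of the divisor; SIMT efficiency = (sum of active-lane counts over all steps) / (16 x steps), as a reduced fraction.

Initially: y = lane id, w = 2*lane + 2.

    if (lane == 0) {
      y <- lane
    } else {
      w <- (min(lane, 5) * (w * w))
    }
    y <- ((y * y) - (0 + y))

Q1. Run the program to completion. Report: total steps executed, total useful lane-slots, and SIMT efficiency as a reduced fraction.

Answer: 4 steps, 48 useful, 3/4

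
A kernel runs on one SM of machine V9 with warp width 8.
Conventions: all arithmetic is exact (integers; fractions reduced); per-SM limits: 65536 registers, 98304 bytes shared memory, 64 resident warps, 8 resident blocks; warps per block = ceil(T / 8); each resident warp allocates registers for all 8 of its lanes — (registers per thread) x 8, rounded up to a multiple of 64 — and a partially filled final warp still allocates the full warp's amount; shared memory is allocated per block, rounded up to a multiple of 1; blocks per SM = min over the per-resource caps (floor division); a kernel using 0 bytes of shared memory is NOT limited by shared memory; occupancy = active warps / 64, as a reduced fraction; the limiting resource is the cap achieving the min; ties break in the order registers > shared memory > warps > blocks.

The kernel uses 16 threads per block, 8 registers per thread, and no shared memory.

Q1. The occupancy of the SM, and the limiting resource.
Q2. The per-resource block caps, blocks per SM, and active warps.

Answer: occupancy 1/4, limited by blocks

registers: 512 blocks
shared memory: no limit (kernel uses none)
warps: 32 blocks
blocks: 8 blocks

Answer: 8 blocks, 16 active warps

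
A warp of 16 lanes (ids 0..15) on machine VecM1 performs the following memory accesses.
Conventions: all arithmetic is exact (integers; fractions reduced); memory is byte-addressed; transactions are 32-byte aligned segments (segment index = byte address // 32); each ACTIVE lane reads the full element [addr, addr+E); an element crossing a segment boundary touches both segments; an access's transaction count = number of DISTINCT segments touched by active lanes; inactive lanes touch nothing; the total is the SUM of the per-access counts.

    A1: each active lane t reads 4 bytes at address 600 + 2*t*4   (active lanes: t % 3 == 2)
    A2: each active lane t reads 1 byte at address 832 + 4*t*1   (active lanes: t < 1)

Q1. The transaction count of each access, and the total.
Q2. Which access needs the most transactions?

A1: 4 transactions
A2: 1 transaction

Answer: 4,1; total 5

Answer: A1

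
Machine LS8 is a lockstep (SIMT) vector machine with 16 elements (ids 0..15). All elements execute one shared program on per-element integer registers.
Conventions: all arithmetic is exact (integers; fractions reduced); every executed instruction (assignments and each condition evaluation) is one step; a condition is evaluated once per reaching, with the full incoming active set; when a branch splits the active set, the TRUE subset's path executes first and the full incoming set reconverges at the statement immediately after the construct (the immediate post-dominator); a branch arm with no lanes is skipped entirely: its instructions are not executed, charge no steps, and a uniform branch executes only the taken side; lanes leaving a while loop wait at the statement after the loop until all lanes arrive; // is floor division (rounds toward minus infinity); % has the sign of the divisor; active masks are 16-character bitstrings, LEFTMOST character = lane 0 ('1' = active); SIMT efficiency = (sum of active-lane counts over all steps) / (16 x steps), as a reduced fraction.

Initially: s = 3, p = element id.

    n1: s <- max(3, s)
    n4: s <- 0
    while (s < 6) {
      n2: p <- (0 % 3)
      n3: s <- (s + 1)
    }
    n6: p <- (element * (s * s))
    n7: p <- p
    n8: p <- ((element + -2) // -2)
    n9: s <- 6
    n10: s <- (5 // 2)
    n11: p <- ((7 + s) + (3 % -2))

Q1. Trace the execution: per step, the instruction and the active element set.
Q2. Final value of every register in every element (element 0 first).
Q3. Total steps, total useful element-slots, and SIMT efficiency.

step 0: s <- max(3, s)               1111111111111111
step 1: s <- 0                       1111111111111111
step 2: eval (s < 6)                 1111111111111111
step 3: p <- (0 % 3)                 1111111111111111
step 4: s <- (s + 1)                 1111111111111111
step 5: eval (s < 6)                 1111111111111111
step 6: p <- (0 % 3)                 1111111111111111
step 7: s <- (s + 1)                 1111111111111111
step 8: eval (s < 6)                 1111111111111111
step 9: p <- (0 % 3)                 1111111111111111
step 10: s <- (s + 1)                 1111111111111111
step 11: eval (s < 6)                 1111111111111111
step 12: p <- (0 % 3)                 1111111111111111
step 13: s <- (s + 1)                 1111111111111111
step 14: eval (s < 6)                 1111111111111111
step 15: p <- (0 % 3)                 1111111111111111
step 16: s <- (s + 1)                 1111111111111111
step 17: eval (s < 6)                 1111111111111111
step 18: p <- (0 % 3)                 1111111111111111
step 19: s <- (s + 1)                 1111111111111111
step 20: eval (s < 6)                 1111111111111111
step 21: p <- (element * (s * s))     1111111111111111
step 22: p <- p                       1111111111111111
step 23: p <- ((element + -2) // -2)  1111111111111111
step 24: s <- 6                       1111111111111111
step 25: s <- (5 // 2)                1111111111111111
step 26: p <- ((7 + s) + (3 % -2))    1111111111111111

Answer: 27 steps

s: 2,2,2,2,2,2,2,2,2,2,2,2,2,2,2,2
p: 8,8,8,8,8,8,8,8,8,8,8,8,8,8,8,8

steps = 27; useful = 432; efficiency = 432/432 = 1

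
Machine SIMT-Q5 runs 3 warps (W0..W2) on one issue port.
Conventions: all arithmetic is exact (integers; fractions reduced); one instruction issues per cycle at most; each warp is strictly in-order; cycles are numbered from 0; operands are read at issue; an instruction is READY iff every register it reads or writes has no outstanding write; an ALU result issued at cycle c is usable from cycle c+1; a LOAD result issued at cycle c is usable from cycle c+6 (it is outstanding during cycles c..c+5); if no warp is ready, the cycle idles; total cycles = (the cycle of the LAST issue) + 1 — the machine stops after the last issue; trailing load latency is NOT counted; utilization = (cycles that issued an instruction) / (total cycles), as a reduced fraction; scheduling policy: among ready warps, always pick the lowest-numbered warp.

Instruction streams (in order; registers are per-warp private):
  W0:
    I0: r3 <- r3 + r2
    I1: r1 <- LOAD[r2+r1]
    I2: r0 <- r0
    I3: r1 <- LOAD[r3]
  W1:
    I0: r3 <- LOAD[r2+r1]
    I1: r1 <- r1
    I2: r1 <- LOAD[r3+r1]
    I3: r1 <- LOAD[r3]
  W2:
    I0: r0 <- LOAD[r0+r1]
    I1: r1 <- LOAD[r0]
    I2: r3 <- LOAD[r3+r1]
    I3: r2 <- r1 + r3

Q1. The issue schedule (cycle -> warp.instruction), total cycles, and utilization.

cycle 0: W0.I0
cycle 1: W0.I1
cycle 2: W0.I2
cycle 3: W1.I0
cycle 4: W1.I1
cycle 5: W2.I0
cycle 6: idle
cycle 7: W0.I3
cycle 8: idle
cycle 9: W1.I2
cycle 10: idle
cycle 11: W2.I1
cycle 12: idle
cycle 13: idle
cycle 14: idle
cycle 15: W1.I3
cycle 16: idle
cycle 17: W2.I2
cycle 18: idle
cycle 19: idle
cycle 20: idle
cycle 21: idle
cycle 22: idle
cycle 23: W2.I3

Answer: 24 cycles, utilization 1/2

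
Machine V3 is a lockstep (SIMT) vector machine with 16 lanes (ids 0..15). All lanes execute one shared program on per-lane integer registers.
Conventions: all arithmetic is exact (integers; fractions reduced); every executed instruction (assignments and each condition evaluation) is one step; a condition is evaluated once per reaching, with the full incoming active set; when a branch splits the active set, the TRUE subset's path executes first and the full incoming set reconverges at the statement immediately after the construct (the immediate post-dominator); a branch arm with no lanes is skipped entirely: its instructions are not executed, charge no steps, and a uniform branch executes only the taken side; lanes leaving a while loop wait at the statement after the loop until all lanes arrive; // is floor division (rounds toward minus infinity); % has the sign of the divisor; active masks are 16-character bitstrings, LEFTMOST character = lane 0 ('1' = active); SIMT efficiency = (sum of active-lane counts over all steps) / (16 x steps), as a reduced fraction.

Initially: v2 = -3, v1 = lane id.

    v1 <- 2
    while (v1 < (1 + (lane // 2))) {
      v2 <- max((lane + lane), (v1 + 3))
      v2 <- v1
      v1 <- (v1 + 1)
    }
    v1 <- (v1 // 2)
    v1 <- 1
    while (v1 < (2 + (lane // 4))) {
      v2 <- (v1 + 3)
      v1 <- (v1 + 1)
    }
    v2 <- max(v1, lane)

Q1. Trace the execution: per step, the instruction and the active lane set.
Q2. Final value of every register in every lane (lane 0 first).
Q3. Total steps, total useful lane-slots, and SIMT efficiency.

step 0: v1 <- 2                      1111111111111111
step 1: eval (v1 < (1 + (lane // 2))) 1111111111111111
step 2: v2 <- max((lane + lane), (v1 + 3)) 0000111111111111
step 3: v2 <- v1                     0000111111111111
step 4: v1 <- (v1 + 1)               0000111111111111
step 5: eval (v1 < (1 + (lane // 2))) 0000111111111111
step 6: v2 <- max((lane + lane), (v1 + 3)) 0000001111111111
step 7: v2 <- v1                     0000001111111111
step 8: v1 <- (v1 + 1)               0000001111111111
step 9: eval (v1 < (1 + (lane // 2))) 0000001111111111
step 10: v2 <- max((lane + lane), (v1 + 3)) 0000000011111111
step 11: v2 <- v1                     0000000011111111
step 12: v1 <- (v1 + 1)               0000000011111111
step 13: eval (v1 < (1 + (lane // 2))) 0000000011111111
step 14: v2 <- max((lane + lane), (v1 + 3)) 0000000000111111
step 15: v2 <- v1                     0000000000111111
step 16: v1 <- (v1 + 1)               0000000000111111
step 17: eval (v1 < (1 + (lane // 2))) 0000000000111111
step 18: v2 <- max((lane + lane), (v1 + 3)) 0000000000001111
step 19: v2 <- v1                     0000000000001111
step 20: v1 <- (v1 + 1)               0000000000001111
step 21: eval (v1 < (1 + (lane // 2))) 0000000000001111
step 22: v2 <- max((lane + lane), (v1 + 3)) 0000000000000011
step 23: v2 <- v1                     0000000000000011
step 24: v1 <- (v1 + 1)               0000000000000011
step 25: eval (v1 < (1 + (lane // 2))) 0000000000000011
step 26: v1 <- (v1 // 2)              1111111111111111
step 27: v1 <- 1                      1111111111111111
step 28: eval (v1 < (2 + (lane // 4))) 1111111111111111
step 29: v2 <- (v1 + 3)               1111111111111111
step 30: v1 <- (v1 + 1)               1111111111111111
step 31: eval (v1 < (2 + (lane // 4))) 1111111111111111
step 32: v2 <- (v1 + 3)               0000111111111111
step 33: v1 <- (v1 + 1)               0000111111111111
step 34: eval (v1 < (2 + (lane // 4))) 0000111111111111
step 35: v2 <- (v1 + 3)               0000000011111111
step 36: v1 <- (v1 + 1)               0000000011111111
step 37: eval (v1 < (2 + (lane // 4))) 0000000011111111
step 38: v2 <- (v1 + 3)               0000000000001111
step 39: v1 <- (v1 + 1)               0000000000001111
step 40: eval (v1 < (2 + (lane // 4))) 0000000000001111
step 41: v2 <- max(v1, lane)          1111111111111111

Answer: 42 steps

v2: 2,2,2,3,4,5,6,7,8,9,10,11,12,13,14,15
v1: 2,2,2,2,3,3,3,3,4,4,4,4,5,5,5,5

steps = 42; useful = 384; efficiency = 384/672 = 4/7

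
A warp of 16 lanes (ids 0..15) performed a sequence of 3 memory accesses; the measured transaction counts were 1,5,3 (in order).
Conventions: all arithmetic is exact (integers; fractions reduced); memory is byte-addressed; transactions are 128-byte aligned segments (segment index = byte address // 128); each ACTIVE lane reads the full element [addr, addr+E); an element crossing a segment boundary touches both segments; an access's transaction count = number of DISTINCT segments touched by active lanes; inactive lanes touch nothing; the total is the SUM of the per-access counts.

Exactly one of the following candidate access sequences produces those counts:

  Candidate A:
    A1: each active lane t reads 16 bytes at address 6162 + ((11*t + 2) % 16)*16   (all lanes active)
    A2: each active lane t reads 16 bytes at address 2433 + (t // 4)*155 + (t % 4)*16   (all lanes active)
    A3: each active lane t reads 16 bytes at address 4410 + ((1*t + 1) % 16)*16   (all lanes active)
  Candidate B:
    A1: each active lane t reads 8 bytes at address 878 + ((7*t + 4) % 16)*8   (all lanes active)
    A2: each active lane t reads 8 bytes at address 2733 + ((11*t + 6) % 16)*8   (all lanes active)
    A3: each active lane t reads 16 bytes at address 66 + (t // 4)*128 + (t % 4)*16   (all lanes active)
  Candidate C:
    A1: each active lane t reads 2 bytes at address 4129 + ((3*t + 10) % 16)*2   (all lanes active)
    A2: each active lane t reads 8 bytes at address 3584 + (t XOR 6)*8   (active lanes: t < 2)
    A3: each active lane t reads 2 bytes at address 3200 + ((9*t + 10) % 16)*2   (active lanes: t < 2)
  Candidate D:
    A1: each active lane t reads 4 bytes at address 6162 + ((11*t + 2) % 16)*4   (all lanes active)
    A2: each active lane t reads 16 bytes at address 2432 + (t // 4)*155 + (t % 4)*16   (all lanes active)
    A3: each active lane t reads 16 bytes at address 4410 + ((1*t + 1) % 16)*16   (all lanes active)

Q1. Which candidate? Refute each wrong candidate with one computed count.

A: A1 gives 3 transactions, not 1
B: A1 gives 2 transactions, not 1
C: A2 gives 1 transaction, not 5
D: all counts match (1,5,3)

Answer: D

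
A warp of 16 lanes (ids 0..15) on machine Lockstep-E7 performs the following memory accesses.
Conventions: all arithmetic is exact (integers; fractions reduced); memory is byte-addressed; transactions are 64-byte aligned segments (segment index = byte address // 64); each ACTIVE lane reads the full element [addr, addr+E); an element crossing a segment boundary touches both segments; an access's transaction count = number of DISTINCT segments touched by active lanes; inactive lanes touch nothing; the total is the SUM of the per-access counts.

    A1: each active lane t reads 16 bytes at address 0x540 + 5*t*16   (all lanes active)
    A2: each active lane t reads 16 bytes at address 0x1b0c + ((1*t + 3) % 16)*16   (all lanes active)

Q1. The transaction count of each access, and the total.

A1: 16 transactions
A2: 5 transactions

Answer: 16,5; total 21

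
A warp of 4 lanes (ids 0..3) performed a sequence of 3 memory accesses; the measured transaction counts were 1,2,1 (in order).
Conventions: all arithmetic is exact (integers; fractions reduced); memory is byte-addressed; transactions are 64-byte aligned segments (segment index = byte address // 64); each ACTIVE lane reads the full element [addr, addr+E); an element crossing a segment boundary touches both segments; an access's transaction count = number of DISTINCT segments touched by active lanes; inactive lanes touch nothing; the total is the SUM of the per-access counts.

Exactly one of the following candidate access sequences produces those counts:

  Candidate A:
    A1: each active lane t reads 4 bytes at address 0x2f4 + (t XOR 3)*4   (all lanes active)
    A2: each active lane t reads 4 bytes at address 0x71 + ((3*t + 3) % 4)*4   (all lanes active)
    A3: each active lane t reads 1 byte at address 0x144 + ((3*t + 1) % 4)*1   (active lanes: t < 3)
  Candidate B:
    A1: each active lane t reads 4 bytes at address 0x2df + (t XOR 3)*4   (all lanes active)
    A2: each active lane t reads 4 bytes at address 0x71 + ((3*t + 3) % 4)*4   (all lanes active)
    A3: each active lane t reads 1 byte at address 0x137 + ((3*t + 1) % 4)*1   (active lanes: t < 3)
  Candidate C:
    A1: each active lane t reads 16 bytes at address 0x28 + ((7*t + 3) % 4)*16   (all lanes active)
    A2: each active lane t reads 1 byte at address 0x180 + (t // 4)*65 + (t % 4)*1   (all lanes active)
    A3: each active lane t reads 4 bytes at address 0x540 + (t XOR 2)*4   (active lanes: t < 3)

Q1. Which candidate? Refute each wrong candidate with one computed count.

A: A1 gives 2 transactions, not 1
C: A1 gives 2 transactions, not 1
B: all counts match (1,2,1)

Answer: B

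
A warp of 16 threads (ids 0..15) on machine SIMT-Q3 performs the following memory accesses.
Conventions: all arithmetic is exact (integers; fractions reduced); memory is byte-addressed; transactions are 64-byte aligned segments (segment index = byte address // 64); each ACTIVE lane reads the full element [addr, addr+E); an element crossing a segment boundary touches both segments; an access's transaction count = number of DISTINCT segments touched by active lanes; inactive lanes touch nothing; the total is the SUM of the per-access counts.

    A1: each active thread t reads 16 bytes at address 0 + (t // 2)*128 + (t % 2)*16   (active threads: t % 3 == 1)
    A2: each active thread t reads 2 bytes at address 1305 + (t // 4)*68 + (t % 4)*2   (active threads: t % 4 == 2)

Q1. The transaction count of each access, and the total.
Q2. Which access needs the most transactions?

A1: 5 transactions
A2: 4 transactions

Answer: 5,4; total 9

Answer: A1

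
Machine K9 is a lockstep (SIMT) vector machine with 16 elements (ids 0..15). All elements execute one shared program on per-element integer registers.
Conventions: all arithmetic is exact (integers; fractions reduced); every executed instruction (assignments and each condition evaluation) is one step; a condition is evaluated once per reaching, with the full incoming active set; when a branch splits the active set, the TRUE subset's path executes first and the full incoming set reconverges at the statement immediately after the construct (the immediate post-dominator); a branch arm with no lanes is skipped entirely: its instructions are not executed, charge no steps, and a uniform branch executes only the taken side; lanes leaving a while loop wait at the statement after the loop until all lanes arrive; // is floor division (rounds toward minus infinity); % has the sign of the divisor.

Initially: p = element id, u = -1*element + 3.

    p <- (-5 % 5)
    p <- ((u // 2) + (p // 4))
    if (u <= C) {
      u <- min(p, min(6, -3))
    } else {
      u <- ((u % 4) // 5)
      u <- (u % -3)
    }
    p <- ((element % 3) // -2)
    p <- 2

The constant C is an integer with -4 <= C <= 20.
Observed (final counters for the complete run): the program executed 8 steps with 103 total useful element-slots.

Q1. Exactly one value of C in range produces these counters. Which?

Answer: C = -4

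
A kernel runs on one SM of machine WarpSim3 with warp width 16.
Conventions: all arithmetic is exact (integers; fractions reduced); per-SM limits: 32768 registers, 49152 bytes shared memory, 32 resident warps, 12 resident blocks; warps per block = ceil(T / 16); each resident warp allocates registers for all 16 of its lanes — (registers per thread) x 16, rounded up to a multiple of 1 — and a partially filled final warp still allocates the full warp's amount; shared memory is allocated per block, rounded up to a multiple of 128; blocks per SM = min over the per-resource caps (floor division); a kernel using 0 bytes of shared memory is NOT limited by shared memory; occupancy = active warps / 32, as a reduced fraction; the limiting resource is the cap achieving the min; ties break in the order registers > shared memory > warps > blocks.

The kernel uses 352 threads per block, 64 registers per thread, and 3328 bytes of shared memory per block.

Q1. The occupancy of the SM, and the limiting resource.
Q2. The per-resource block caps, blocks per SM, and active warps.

Answer: occupancy 11/16, limited by registers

registers: 1 block
shared memory: 14 blocks
warps: 1 block
blocks: 12 blocks

Answer: 1 block, 22 active warps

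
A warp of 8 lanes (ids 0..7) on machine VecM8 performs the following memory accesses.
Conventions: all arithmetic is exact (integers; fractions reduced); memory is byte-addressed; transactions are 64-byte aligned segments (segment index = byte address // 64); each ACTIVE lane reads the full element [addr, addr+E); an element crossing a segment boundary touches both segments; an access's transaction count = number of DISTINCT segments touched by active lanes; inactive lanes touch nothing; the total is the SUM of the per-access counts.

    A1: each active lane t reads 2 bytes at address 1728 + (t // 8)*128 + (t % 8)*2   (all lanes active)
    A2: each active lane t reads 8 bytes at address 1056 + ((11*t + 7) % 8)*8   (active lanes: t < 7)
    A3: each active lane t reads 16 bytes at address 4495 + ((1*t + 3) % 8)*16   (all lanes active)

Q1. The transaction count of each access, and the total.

A1: 1 transaction
A2: 2 transactions
A3: 3 transactions

Answer: 1,2,3; total 6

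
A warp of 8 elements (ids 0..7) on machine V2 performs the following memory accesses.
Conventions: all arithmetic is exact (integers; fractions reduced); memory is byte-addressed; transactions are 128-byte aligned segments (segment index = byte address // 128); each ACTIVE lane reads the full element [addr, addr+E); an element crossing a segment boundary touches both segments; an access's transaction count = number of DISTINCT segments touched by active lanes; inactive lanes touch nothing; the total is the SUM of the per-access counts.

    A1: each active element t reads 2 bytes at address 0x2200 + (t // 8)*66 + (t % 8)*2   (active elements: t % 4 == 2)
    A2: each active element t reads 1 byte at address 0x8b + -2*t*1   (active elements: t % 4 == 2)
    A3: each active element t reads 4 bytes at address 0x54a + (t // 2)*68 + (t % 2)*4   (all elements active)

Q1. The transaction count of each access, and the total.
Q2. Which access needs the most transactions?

A1: 1 transaction
A2: 2 transactions
A3: 3 transactions

Answer: 1,2,3; total 6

Answer: A3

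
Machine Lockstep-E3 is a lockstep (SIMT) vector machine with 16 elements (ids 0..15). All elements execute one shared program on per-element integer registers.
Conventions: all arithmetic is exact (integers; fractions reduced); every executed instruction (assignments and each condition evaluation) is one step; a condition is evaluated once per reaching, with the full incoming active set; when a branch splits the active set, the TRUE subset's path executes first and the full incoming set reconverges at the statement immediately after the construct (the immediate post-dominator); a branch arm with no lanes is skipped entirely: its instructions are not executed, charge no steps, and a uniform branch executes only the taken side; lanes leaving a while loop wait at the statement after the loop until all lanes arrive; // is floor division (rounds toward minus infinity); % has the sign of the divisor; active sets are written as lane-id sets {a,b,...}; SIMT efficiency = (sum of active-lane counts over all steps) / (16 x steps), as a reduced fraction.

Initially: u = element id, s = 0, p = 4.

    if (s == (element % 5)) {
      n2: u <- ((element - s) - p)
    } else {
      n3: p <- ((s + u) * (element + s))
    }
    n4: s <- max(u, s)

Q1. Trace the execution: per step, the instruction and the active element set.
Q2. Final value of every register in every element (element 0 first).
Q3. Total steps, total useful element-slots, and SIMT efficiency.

step 0: eval (s == (element % 5))    {0,1,2,3,4,5,6,7,8,9,10,11,12,13,14,15}
step 1: u <- ((element - s) - p)     {0,5,10,15}
step 2: p <- ((s + u) * (element + s)) {1,2,3,4,6,7,8,9,11,12,13,14}
step 3: s <- max(u, s)               {0,1,2,3,4,5,6,7,8,9,10,11,12,13,14,15}

Answer: 4 steps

u: -4,1,2,3,4,1,6,7,8,9,6,11,12,13,14,11
s: 0,1,2,3,4,1,6,7,8,9,6,11,12,13,14,11
p: 4,1,4,9,16,4,36,49,64,81,4,121,144,169,196,4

steps = 4; useful = 48; efficiency = 48/64 = 3/4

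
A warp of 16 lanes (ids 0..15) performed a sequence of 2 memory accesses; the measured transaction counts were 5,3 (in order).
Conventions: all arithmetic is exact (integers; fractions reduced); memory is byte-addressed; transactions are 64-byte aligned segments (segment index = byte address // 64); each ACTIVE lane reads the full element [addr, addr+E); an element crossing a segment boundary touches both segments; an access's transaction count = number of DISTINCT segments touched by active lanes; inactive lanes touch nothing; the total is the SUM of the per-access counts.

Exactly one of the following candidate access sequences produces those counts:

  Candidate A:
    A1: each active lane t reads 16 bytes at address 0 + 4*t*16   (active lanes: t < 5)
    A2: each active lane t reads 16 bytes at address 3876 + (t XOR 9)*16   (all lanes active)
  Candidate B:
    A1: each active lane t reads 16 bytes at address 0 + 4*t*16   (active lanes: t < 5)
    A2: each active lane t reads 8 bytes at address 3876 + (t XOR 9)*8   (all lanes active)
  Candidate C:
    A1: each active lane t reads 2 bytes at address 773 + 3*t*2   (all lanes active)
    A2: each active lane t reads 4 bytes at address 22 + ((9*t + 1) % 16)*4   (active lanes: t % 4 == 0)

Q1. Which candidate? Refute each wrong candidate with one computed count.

A: A2 gives 5 transactions, not 3
C: A1 gives 2 transactions, not 5
B: all counts match (5,3)

Answer: B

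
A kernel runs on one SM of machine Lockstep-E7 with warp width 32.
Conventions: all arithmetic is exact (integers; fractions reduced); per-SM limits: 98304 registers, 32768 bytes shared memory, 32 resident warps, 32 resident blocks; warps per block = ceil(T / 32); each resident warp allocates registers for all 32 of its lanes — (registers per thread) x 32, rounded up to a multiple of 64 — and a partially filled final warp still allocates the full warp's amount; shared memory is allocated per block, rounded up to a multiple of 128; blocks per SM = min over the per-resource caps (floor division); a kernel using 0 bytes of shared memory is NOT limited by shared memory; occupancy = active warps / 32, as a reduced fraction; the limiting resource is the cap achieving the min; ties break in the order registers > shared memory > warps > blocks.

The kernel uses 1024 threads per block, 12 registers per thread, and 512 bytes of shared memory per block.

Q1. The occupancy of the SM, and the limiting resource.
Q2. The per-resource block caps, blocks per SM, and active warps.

Answer: occupancy 1, limited by warps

registers: 8 blocks
shared memory: 64 blocks
warps: 1 block
blocks: 32 blocks

Answer: 1 block, 32 active warps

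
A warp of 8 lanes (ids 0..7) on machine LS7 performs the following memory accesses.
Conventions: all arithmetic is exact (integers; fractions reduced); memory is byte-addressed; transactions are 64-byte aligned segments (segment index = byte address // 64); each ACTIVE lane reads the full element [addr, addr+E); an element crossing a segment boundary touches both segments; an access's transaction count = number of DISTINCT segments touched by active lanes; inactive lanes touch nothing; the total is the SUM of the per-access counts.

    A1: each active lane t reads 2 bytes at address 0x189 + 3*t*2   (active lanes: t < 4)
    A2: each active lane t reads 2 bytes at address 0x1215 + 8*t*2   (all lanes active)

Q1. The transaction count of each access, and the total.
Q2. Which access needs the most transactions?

A1: 1 transaction
A2: 3 transactions

Answer: 1,3; total 4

Answer: A2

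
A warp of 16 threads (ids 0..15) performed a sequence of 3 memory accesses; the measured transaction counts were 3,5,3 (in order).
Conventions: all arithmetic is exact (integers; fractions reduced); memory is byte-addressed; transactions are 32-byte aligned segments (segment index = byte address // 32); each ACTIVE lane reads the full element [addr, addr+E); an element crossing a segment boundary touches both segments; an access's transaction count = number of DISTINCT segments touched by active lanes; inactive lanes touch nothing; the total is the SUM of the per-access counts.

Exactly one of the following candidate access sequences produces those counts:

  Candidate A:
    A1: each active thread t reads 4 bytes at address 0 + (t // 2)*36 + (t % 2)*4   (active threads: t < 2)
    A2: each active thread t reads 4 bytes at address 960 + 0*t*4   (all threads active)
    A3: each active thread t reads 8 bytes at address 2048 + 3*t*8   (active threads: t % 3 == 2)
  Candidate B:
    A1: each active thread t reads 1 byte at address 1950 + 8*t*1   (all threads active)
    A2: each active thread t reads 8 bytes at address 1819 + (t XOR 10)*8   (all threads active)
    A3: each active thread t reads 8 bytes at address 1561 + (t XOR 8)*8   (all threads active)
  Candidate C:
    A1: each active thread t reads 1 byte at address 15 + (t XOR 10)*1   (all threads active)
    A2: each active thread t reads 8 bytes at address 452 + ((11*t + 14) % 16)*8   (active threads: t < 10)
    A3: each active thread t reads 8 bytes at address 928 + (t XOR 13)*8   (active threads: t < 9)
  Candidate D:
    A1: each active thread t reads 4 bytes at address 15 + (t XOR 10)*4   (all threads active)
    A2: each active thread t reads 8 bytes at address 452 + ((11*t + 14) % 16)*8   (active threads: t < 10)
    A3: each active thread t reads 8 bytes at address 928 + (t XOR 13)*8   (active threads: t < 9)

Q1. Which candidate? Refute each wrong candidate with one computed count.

A: A1 gives 1 transaction, not 3
B: A1 gives 5 transactions, not 3
C: A1 gives 1 transaction, not 3
D: all counts match (3,5,3)

Answer: D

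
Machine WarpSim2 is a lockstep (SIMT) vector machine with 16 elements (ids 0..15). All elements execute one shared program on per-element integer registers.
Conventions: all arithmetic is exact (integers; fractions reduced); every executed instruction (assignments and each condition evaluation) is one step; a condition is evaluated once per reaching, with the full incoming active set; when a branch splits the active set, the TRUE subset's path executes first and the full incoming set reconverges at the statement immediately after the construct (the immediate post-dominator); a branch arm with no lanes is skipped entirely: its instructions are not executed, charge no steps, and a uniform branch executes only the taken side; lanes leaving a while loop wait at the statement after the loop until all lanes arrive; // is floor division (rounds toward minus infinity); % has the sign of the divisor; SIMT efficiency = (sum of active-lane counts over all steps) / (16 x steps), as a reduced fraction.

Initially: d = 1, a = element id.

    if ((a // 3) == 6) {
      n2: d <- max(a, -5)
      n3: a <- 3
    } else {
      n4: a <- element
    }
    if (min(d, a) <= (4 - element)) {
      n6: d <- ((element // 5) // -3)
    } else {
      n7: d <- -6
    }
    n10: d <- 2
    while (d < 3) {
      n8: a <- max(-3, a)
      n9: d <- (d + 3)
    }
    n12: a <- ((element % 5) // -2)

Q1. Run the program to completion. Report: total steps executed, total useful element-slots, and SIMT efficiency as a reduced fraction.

Answer: 11 steps, 160 useful, 10/11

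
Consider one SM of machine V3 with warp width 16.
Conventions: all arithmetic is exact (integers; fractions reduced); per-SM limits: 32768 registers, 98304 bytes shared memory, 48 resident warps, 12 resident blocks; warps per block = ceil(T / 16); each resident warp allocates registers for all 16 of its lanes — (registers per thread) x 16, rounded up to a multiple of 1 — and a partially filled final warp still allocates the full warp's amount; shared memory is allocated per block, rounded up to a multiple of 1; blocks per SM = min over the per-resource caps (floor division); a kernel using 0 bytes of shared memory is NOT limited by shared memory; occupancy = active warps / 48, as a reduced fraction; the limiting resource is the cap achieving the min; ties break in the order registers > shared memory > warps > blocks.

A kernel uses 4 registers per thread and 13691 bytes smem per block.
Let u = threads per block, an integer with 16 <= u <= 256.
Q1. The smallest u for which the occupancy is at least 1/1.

Answer: u = 113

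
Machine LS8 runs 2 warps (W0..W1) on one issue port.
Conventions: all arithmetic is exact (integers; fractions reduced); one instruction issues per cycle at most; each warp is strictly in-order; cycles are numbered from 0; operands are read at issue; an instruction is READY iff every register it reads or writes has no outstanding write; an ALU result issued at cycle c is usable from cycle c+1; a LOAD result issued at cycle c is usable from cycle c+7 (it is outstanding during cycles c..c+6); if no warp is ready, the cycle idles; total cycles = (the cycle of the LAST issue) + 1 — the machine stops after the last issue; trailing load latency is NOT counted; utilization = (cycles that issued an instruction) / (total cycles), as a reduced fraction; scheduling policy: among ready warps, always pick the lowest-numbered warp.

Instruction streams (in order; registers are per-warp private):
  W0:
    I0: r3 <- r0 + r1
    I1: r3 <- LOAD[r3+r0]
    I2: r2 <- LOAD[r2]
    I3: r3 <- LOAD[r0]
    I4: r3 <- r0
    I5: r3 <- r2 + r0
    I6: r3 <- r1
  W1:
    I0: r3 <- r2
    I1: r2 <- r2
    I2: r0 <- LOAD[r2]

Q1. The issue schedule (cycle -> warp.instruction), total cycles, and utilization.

cycle 0: W0.I0
cycle 1: W0.I1
cycle 2: W0.I2
cycle 3: W1.I0
cycle 4: W1.I1
cycle 5: W1.I2
cycle 6: idle
cycle 7: idle
cycle 8: W0.I3
cycle 9: idle
cycle 10: idle
cycle 11: idle
cycle 12: idle
cycle 13: idle
cycle 14: idle
cycle 15: W0.I4
cycle 16: W0.I5
cycle 17: W0.I6

Answer: 18 cycles, utilization 5/9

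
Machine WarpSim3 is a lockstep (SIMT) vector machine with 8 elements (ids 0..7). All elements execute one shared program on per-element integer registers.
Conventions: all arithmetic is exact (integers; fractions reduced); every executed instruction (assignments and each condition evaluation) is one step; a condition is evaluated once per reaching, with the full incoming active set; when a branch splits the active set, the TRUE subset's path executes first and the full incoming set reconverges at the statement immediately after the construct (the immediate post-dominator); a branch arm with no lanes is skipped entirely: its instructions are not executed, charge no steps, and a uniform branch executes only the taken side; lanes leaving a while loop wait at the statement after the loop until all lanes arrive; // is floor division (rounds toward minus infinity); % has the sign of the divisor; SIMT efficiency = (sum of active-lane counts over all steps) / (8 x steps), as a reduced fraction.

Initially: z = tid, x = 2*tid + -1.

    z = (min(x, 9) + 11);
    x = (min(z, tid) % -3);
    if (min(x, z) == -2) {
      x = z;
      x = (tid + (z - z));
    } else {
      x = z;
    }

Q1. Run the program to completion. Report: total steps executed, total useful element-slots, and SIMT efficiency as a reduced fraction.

Answer: 6 steps, 35 useful, 35/48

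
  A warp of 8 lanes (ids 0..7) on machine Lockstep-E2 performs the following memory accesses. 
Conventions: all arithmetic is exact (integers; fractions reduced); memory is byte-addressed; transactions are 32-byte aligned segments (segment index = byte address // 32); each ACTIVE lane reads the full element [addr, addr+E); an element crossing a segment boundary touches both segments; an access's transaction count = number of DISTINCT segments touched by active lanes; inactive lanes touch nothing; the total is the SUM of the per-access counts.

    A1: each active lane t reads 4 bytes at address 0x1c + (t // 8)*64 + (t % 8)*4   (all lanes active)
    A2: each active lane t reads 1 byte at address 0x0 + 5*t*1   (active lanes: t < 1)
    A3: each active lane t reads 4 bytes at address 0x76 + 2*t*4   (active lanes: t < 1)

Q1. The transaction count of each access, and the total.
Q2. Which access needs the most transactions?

A1: 2 transactions
A2: 1 transaction
A3: 1 transaction

Answer: 2,1,1; total 4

Answer: A1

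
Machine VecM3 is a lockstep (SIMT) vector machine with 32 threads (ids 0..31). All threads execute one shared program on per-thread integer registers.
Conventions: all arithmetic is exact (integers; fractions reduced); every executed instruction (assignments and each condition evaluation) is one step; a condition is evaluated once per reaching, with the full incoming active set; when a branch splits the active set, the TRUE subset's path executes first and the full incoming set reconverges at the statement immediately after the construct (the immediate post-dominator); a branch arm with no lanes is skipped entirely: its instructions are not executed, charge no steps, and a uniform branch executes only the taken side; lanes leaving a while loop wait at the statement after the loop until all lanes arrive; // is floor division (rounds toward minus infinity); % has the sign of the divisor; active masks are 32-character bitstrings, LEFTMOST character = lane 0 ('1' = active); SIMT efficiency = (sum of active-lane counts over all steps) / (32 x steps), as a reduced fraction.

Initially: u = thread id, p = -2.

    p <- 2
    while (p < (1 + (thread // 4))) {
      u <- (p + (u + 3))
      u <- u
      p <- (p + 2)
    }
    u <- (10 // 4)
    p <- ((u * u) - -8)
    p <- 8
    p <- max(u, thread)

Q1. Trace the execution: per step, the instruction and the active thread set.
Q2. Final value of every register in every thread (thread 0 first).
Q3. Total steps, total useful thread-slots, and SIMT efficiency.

step 0: p <- 2                       11111111111111111111111111111111
step 1: eval (p < (1 + (thread // 4))) 11111111111111111111111111111111
step 2: u <- (p + (u + 3))           00000000111111111111111111111111
step 3: u <- u                       00000000111111111111111111111111
step 4: p <- (p + 2)                 00000000111111111111111111111111
step 5: eval (p < (1 + (thread // 4))) 00000000111111111111111111111111
step 6: u <- (p + (u + 3))           00000000000000001111111111111111
step 7: u <- u                       00000000000000001111111111111111
step 8: p <- (p + 2)                 00000000000000001111111111111111
step 9: eval (p < (1 + (thread // 4))) 00000000000000001111111111111111
step 10: u <- (p + (u + 3))           00000000000000000000000011111111
step 11: u <- u                       00000000000000000000000011111111
step 12: p <- (p + 2)                 00000000000000000000000011111111
step 13: eval (p < (1 + (thread // 4))) 00000000000000000000000011111111
step 14: u <- (10 // 4)               11111111111111111111111111111111
step 15: p <- ((u * u) - -8)          11111111111111111111111111111111
step 16: p <- 8                       11111111111111111111111111111111
step 17: p <- max(u, thread)          11111111111111111111111111111111

Answer: 18 steps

u: 2,2,2,2,2,2,2,2,2,2,2,2,2,2,2,2,2,2,2,2,2,2,2,2,2,2,2,2,2,2,2,2
p: 2,2,2,3,4,5,6,7,8,9,10,11,12,13,14,15,16,17,18,19,20,21,22,23,24,25,26,27,28,29,30,31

steps = 18; useful = 384; efficiency = 384/576 = 2/3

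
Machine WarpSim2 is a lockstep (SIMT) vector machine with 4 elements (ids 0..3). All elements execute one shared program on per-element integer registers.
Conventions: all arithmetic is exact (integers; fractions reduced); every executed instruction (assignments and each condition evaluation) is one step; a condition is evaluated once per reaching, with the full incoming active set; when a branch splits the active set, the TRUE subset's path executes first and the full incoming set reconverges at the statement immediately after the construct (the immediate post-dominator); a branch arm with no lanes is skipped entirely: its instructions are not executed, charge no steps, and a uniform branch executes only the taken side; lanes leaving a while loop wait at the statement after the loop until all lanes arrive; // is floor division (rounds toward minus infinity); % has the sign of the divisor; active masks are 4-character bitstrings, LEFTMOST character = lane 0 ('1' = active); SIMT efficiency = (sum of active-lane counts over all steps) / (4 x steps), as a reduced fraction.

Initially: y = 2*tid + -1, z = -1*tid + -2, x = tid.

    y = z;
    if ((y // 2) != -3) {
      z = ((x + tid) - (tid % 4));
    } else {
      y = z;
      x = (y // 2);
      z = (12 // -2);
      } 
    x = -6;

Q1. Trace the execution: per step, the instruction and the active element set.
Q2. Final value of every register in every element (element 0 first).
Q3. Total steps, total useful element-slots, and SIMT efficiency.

step 0: y <- z                       1111
step 1: eval ((y // 2) != -3)        1111
step 2: z <- ((x + tid) - (tid % 4)) 1110
step 3: y <- z                       0001
step 4: x <- (y // 2)                0001
step 5: z <- (12 // -2)              0001
step 6: x <- -6                      1111

Answer: 7 steps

y: -2,-3,-4,-5
z: 0,1,2,-6
x: -6,-6,-6,-6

steps = 7; useful = 18; efficiency = 18/28 = 9/14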